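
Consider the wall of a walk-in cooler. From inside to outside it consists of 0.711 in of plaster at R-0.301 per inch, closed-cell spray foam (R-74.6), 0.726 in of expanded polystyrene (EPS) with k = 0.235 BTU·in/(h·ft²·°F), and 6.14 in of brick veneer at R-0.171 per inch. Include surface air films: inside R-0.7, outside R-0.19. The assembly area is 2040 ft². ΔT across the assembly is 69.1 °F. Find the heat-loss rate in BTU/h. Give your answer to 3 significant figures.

1770 BTU/h

0.711 × 0.301 = 0.214
0.726/0.235 = 3.089
6.14 × 0.171 = 1.05
R_total = 0.7 + 0.214 + 74.6 + 3.089 + 1.05 + 0.19 = 79.84 ft²·°F·h/BTU
Q = A·ΔT/R = 2040 × 69.1 / 79.84 = 1766 BTU/h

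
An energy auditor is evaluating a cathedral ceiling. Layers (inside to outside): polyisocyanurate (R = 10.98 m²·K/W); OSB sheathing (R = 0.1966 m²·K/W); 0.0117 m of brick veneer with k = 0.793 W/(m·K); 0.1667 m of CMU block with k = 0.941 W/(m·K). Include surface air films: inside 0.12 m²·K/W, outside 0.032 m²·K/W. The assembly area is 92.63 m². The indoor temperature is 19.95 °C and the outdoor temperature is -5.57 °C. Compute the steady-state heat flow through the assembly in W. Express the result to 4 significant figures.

0.0117/0.793 = 0.014754
0.1667/0.941 = 0.17715
R_total = 0.12 + 10.98 + 0.1966 + 0.014754 + 0.17715 + 0.032 = 11.521 m²·K/W
Q = A·ΔT/R = 92.63 × (19.95 − (-5.57)) / 11.521 = 205.19 W

205.2 W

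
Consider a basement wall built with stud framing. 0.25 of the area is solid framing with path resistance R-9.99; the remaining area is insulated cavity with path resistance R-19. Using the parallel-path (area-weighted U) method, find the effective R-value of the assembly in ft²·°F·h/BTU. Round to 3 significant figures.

15.5 ft²·°F·h/BTU

U_eff = 0.75/19 + 0.25/9.99 = 0.03947 + 0.02503 = 0.0645
R_eff = 1/U_eff = 15.5 ft²·°F·h/BTU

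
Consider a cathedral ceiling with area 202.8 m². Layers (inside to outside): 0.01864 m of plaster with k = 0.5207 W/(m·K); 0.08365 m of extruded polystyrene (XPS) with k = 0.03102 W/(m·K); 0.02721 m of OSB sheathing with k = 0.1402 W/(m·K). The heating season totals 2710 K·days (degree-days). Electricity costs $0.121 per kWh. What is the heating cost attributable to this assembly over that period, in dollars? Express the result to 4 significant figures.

0.01864/0.5207 = 0.035798
0.08365/0.03102 = 2.6966
0.02721/0.1402 = 0.19408
R_total = 0.035798 + 2.6966 + 0.19408 = 2.9265 m²·K/W
E = A × HDD × 24 / R / 1000 = 202.8 × 2710 × 24 / 2.9265 / 1000 = 4507.1 kWh
Cost = 4507.1 × 0.121 = $545.36

545.4 dollars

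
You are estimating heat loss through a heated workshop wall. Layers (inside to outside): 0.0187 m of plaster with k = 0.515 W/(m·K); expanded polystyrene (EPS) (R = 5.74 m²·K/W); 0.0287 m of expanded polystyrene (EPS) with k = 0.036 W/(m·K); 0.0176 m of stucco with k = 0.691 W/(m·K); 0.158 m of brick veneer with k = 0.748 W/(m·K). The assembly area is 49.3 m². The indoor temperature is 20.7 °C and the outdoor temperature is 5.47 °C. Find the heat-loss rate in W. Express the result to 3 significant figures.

0.0187/0.515 = 0.03631
0.0287/0.036 = 0.7972
0.0176/0.691 = 0.02547
0.158/0.748 = 0.2112
R_total = 0.03631 + 5.74 + 0.7972 + 0.02547 + 0.2112 = 6.81 m²·K/W
Q = A·ΔT/R = 49.3 × (20.7 − 5.47) / 6.81 = 110.3 W

110 W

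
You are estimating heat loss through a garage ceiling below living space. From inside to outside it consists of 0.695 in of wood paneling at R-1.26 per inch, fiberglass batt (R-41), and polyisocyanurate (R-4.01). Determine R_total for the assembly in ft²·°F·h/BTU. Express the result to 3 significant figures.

0.695 × 1.26 = 0.8757
R_total = 0.8757 + 41 + 4.01 = 45.89 ft²·°F·h/BTU

45.9 ft²·°F·h/BTU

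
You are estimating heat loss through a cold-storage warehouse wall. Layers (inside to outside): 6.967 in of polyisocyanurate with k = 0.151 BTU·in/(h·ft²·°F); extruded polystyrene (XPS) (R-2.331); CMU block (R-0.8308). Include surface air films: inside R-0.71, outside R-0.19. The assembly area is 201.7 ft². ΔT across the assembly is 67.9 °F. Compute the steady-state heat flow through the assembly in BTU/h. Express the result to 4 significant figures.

6.967/0.151 = 46.139
R_total = 0.71 + 46.139 + 2.331 + 0.8308 + 0.19 = 50.201 ft²·°F·h/BTU
Q = A·ΔT/R = 201.7 × 67.9 / 50.201 = 272.81 BTU/h

272.8 BTU/h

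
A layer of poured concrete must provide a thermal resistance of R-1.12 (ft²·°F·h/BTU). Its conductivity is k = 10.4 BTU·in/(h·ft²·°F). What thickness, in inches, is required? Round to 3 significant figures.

L = R × k = 1.12 × 10.4 = 11.65 in

11.6 in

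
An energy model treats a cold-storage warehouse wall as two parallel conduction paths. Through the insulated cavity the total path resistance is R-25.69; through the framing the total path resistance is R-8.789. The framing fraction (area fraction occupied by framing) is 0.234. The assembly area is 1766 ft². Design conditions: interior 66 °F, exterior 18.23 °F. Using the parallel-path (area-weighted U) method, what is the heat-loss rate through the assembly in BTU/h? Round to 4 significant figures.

4761 BTU/h

U_eff = 0.766/25.69 + 0.234/8.789 = 0.029817 + 0.026624 = 0.056441
R_eff = 1/U_eff = 17.718 ft²·°F·h/BTU
Q = 1766 × (66 − 18.23) / 17.718 = 4761.5 BTU/h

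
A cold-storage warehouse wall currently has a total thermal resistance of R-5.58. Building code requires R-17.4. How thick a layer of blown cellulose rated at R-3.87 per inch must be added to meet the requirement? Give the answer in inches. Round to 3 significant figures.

ΔR = 17.4 − 5.58 = 11.82 ft²·°F·h/BTU
L = ΔR / (R/in) = 11.82/3.87 = 3.054 in

3.05 in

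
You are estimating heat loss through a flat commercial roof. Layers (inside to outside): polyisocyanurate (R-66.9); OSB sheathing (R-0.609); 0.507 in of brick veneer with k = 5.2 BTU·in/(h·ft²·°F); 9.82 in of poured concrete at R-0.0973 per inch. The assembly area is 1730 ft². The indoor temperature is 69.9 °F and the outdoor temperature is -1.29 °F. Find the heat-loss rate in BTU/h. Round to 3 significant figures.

1800 BTU/h

0.507/5.2 = 0.0975
9.82 × 0.0973 = 0.9555
R_total = 66.9 + 0.609 + 0.0975 + 0.9555 = 68.56 ft²·°F·h/BTU
Q = A·ΔT/R = 1730 × (69.9 − (-1.29)) / 68.56 = 1796 BTU/h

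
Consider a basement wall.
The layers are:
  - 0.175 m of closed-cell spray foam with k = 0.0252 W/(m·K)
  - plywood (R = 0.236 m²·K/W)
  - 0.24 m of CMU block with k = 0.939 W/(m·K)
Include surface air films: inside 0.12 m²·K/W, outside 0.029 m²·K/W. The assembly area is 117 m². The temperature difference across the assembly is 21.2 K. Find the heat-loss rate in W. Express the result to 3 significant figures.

327 W

0.175/0.0252 = 6.944
0.24/0.939 = 0.2556
R_total = 0.12 + 6.944 + 0.236 + 0.2556 + 0.029 = 7.585 m²·K/W
Q = A·ΔT/R = 117 × 21.2 / 7.585 = 327 W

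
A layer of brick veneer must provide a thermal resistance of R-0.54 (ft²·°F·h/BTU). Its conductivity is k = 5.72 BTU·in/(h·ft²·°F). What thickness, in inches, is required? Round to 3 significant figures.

L = R × k = 0.54 × 5.72 = 3.089 in

3.09 in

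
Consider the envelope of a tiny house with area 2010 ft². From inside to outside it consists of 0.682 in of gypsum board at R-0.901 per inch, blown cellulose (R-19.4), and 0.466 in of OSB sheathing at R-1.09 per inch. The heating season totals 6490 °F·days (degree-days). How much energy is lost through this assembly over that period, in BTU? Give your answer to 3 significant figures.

15300000 BTU

0.682 × 0.901 = 0.6145
0.466 × 1.09 = 0.5079
R_total = 0.6145 + 19.4 + 0.5079 = 20.52 ft²·°F·h/BTU
E = A × HDD × 24 / R = 2010 × 6490 × 24 / 20.52 = 15260000 BTU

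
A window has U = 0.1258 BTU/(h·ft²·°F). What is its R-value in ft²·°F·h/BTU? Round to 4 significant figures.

7.949 ft²·°F·h/BTU

R = 1/U = 1/0.1258 = 7.9491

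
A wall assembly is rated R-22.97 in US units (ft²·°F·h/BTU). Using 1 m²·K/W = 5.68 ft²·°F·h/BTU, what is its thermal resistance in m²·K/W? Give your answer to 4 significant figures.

4.044 m²·K/W

R_SI = 22.97/5.68 = 4.044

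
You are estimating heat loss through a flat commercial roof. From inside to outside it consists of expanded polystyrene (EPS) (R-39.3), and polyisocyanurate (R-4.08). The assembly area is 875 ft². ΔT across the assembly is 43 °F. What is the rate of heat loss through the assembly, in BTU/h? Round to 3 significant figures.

867 BTU/h

R_total = 39.3 + 4.08 = 43.38 ft²·°F·h/BTU
Q = A·ΔT/R = 875 × 43 / 43.38 = 867.3 BTU/h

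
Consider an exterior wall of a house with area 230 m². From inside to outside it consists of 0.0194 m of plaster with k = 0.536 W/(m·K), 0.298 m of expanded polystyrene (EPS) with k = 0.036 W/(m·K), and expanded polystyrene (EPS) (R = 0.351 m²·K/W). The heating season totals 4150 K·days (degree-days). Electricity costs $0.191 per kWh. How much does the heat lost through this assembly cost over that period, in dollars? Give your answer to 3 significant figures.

505 dollars

0.0194/0.536 = 0.03619
0.298/0.036 = 8.278
R_total = 0.03619 + 8.278 + 0.351 = 8.665 m²·K/W
E = A × HDD × 24 / R / 1000 = 230 × 4150 × 24 / 8.665 / 1000 = 2644 kWh
Cost = 2644 × 0.191 = $505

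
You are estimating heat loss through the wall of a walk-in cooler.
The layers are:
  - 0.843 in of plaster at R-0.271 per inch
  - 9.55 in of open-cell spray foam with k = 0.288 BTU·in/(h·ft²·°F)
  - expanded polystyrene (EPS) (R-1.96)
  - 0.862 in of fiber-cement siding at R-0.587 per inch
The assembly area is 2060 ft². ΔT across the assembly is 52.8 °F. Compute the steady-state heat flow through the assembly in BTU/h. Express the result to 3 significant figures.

3030 BTU/h

0.843 × 0.271 = 0.2285
9.55/0.288 = 33.16
0.862 × 0.587 = 0.506
R_total = 0.2285 + 33.16 + 1.96 + 0.506 = 35.85 ft²·°F·h/BTU
Q = A·ΔT/R = 2060 × 52.8 / 35.85 = 3034 BTU/h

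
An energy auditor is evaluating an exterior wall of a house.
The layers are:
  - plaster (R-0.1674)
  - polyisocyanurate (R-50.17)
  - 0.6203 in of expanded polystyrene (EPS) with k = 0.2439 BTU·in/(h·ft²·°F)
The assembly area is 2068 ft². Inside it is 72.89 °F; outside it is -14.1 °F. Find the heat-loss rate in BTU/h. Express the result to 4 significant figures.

3402 BTU/h

0.6203/0.2439 = 2.5433
R_total = 0.1674 + 50.17 + 2.5433 = 52.881 ft²·°F·h/BTU
Q = A·ΔT/R = 2068 × (72.89 − (-14.1)) / 52.881 = 3401.9 BTU/h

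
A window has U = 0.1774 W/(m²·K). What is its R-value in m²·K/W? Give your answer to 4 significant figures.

5.637 m²·K/W

R = 1/U = 1/0.1774 = 5.637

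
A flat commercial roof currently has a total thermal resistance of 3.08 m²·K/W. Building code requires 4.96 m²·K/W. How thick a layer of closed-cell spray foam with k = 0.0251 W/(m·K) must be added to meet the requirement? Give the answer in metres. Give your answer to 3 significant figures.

0.0472 m

ΔR = 4.96 − 3.08 = 1.88 m²·K/W
L = ΔR × k = 1.88 × 0.0251 = 0.04719 m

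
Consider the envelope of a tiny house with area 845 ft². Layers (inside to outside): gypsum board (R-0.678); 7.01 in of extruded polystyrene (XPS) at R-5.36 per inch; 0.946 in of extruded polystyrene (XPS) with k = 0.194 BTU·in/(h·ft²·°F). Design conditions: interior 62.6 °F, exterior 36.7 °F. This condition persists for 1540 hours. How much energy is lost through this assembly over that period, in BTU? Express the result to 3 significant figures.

781000 BTU

7.01 × 5.36 = 37.57
0.946/0.194 = 4.876
R_total = 0.678 + 37.57 + 4.876 = 43.13 ft²·°F·h/BTU
Q = 845 × (62.6 − 36.7) / 43.13 = 507.5 BTU/h
E = 507.5 × 1540 = 781500 BTU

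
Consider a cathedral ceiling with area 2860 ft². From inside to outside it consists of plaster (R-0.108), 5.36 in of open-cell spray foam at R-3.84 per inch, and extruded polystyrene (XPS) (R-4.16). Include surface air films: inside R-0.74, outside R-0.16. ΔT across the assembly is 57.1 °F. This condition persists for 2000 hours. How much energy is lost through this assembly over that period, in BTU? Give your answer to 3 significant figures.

5.36 × 3.84 = 20.58
R_total = 0.74 + 0.108 + 20.58 + 4.16 + 0.16 = 25.75 ft²·°F·h/BTU
Q = 2860 × 57.1 / 25.75 = 6342 BTU/h
E = 6342 × 2000 = 12680000 BTU

12700000 BTU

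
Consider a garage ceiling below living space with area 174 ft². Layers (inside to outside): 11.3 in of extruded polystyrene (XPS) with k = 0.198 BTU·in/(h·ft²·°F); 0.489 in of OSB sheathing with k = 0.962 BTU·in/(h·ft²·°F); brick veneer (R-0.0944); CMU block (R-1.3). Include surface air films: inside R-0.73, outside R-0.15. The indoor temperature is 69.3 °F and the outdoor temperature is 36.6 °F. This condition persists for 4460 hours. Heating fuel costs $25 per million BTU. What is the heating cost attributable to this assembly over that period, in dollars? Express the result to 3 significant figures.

10.6 dollars

11.3/0.198 = 57.07
0.489/0.962 = 0.5083
R_total = 0.73 + 57.07 + 0.5083 + 0.0944 + 1.3 + 0.15 = 59.85 ft²·°F·h/BTU
Q = 174 × (69.3 − 36.6) / 59.85 = 95.06 BTU/h
E = 95.06 × 4460 = 424000 BTU
Cost = 424000/10⁶ × 25 = $10.6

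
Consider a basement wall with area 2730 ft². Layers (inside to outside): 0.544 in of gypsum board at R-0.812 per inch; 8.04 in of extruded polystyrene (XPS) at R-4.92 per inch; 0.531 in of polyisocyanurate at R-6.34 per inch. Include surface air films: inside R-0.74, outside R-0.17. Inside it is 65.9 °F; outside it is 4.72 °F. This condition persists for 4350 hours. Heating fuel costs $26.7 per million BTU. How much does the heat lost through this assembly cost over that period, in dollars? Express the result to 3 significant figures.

438 dollars

0.544 × 0.812 = 0.4417
8.04 × 4.92 = 39.56
0.531 × 6.34 = 3.367
R_total = 0.74 + 0.4417 + 39.56 + 3.367 + 0.17 = 44.28 ft²·°F·h/BTU
Q = 2730 × (65.9 − 4.72) / 44.28 = 3772 BTU/h
E = 3772 × 4350 = 16410000 BTU
Cost = 16410000/10⁶ × 26.7 = $438.1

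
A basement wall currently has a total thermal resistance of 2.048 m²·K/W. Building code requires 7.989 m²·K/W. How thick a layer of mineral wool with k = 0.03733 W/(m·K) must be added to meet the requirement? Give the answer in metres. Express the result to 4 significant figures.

ΔR = 7.989 − 2.048 = 5.941 m²·K/W
L = ΔR × k = 5.941 × 0.03733 = 0.22178 m

0.2218 m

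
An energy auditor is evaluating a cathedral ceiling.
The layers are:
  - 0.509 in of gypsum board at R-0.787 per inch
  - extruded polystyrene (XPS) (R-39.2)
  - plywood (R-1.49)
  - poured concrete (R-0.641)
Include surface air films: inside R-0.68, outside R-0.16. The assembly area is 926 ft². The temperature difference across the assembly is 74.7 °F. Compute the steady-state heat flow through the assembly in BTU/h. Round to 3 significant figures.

1620 BTU/h

0.509 × 0.787 = 0.4006
R_total = 0.68 + 0.4006 + 39.2 + 1.49 + 0.641 + 0.16 = 42.57 ft²·°F·h/BTU
Q = A·ΔT/R = 926 × 74.7 / 42.57 = 1625 BTU/h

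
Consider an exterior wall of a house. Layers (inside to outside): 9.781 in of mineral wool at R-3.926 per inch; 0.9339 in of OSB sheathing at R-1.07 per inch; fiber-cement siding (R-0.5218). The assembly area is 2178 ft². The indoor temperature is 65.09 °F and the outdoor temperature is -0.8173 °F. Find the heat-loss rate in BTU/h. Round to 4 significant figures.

9.781 × 3.926 = 38.4
0.9339 × 1.07 = 0.99927
R_total = 38.4 + 0.99927 + 0.5218 = 39.921 ft²·°F·h/BTU
Q = A·ΔT/R = 2178 × (65.09 − (-0.8173)) / 39.921 = 3595.7 BTU/h

3596 BTU/h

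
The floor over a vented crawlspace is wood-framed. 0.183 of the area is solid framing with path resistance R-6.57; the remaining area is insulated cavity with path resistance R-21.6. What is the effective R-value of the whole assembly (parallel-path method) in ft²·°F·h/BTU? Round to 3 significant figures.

15.2 ft²·°F·h/BTU

U_eff = 0.817/21.6 + 0.183/6.57 = 0.03782 + 0.02785 = 0.06568
R_eff = 1/U_eff = 15.23 ft²·°F·h/BTU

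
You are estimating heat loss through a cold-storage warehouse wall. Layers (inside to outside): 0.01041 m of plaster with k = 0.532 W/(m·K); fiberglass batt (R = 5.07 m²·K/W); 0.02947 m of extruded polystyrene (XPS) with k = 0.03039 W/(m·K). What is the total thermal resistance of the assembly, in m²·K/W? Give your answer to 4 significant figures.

6.059 m²·K/W

0.01041/0.532 = 0.019568
0.02947/0.03039 = 0.96973
R_total = 0.019568 + 5.07 + 0.96973 = 6.0593 m²·K/W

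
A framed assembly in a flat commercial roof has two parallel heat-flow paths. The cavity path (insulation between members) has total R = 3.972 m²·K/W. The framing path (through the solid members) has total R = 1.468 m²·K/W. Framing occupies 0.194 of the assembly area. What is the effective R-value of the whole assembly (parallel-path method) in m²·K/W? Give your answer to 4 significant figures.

U_eff = 0.806/3.972 + 0.194/1.468 = 0.20292 + 0.13215 = 0.33507
R_eff = 1/U_eff = 2.9844 m²·K/W

2.984 m²·K/W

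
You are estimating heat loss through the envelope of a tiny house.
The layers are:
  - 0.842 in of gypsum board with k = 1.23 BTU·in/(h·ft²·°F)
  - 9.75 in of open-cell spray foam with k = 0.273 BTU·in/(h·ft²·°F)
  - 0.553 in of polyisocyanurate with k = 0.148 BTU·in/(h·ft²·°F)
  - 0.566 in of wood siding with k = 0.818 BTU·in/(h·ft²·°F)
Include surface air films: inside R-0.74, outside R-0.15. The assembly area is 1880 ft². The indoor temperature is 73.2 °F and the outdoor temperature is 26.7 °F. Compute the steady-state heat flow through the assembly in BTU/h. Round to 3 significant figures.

2100 BTU/h

0.842/1.23 = 0.6846
9.75/0.273 = 35.71
0.553/0.148 = 3.736
0.566/0.818 = 0.6919
R_total = 0.74 + 0.6846 + 35.71 + 3.736 + 0.6919 + 0.15 = 41.72 ft²·°F·h/BTU
Q = A·ΔT/R = 1880 × (73.2 − 26.7) / 41.72 = 2096 BTU/h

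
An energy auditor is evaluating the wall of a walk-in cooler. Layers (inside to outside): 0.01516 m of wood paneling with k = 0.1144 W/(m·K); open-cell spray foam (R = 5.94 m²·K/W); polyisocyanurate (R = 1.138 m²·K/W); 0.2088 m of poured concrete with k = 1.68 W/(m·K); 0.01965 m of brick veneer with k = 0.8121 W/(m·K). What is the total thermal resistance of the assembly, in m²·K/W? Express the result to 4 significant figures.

0.01516/0.1144 = 0.13252
0.2088/1.68 = 0.12429
0.01965/0.8121 = 0.024197
R_total = 0.13252 + 5.94 + 1.138 + 0.12429 + 0.024197 = 7.359 m²·K/W

7.359 m²·K/W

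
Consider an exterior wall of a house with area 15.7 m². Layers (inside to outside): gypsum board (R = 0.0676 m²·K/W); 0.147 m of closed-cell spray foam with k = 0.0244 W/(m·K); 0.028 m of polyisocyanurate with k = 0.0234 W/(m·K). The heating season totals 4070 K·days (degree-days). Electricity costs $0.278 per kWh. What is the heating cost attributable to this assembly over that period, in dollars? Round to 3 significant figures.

58.5 dollars

0.147/0.0244 = 6.025
0.028/0.0234 = 1.197
R_total = 0.0676 + 6.025 + 1.197 = 7.289 m²·K/W
E = A × HDD × 24 / R / 1000 = 15.7 × 4070 × 24 / 7.289 / 1000 = 210.4 kWh
Cost = 210.4 × 0.278 = $58.49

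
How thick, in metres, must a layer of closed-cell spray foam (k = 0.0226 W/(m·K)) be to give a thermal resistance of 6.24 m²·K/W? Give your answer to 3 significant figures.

L = R·k = 6.24 × 0.0226 = 0.141 m

0.141 m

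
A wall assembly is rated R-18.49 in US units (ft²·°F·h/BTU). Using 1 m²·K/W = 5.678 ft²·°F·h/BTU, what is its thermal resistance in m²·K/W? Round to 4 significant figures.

R_SI = 18.49/5.678 = 3.2564

3.256 m²·K/W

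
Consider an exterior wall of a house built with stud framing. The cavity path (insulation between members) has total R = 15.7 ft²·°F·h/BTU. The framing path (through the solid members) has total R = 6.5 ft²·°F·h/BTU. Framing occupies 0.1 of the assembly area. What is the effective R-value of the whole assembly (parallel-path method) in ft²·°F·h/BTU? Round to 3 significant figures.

U_eff = 0.9/15.7 + 0.1/6.5 = 0.05732 + 0.01538 = 0.07271
R_eff = 1/U_eff = 13.75 ft²·°F·h/BTU

13.8 ft²·°F·h/BTU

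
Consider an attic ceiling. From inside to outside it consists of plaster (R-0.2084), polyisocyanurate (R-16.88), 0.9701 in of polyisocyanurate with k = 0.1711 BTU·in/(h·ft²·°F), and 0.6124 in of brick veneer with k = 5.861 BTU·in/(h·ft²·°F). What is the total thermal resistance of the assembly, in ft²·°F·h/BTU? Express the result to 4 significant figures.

22.86 ft²·°F·h/BTU

0.9701/0.1711 = 5.6698
0.6124/5.861 = 0.10449
R_total = 0.2084 + 16.88 + 5.6698 + 0.10449 = 22.863 ft²·°F·h/BTU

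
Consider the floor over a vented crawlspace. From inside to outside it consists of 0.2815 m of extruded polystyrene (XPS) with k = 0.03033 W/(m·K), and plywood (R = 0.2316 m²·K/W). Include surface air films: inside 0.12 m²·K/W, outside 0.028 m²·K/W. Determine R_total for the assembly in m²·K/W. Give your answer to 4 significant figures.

0.2815/0.03033 = 9.2812
R_total = 0.12 + 9.2812 + 0.2316 + 0.028 = 9.6608 m²·K/W

9.661 m²·K/W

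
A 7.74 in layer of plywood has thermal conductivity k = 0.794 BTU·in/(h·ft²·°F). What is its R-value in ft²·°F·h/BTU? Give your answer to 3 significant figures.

9.75 ft²·°F·h/BTU

R = L/k = 7.74/0.794 = 9.748 ft²·°F·h/BTU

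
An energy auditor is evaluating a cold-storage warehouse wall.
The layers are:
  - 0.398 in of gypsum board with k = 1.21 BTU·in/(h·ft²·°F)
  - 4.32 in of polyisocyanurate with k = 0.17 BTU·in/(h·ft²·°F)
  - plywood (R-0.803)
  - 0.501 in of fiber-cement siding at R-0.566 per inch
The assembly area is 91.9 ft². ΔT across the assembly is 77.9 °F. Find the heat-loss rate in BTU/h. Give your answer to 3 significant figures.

0.398/1.21 = 0.3289
4.32/0.17 = 25.41
0.501 × 0.566 = 0.2836
R_total = 0.3289 + 25.41 + 0.803 + 0.2836 = 26.83 ft²·°F·h/BTU
Q = A·ΔT/R = 91.9 × 77.9 / 26.83 = 266.9 BTU/h

267 BTU/h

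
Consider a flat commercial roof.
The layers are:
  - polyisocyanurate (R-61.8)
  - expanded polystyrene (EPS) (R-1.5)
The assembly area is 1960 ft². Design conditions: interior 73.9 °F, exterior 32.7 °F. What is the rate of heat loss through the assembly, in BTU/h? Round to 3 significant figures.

R_total = 61.8 + 1.5 = 63.3 ft²·°F·h/BTU
Q = A·ΔT/R = 1960 × (73.9 − 32.7) / 63.3 = 1276 BTU/h

1280 BTU/h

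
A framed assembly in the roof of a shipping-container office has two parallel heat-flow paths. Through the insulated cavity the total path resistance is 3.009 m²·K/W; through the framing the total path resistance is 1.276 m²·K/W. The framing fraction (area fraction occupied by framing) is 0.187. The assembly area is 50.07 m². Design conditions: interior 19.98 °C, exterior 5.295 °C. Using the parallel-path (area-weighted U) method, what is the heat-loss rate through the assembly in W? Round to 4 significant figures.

306.4 W

U_eff = 0.813/3.009 + 0.187/1.276 = 0.27019 + 0.14655 = 0.41674
R_eff = 1/U_eff = 2.3996 m²·K/W
Q = 50.07 × (19.98 − 5.295) / 2.3996 = 306.42 W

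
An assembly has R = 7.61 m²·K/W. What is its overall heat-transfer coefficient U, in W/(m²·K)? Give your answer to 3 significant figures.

0.131 W/(m²·K)

U = 1/R = 1/7.61 = 0.1314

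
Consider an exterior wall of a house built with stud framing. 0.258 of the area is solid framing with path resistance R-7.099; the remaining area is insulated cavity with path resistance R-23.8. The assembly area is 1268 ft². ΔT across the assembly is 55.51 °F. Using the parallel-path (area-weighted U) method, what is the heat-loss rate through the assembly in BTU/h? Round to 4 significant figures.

U_eff = 0.742/23.8 + 0.258/7.099 = 0.031176 + 0.036343 = 0.06752
R_eff = 1/U_eff = 14.811 ft²·°F·h/BTU
Q = 1268 × 55.51 / 14.811 = 4752.5 BTU/h

4752 BTU/h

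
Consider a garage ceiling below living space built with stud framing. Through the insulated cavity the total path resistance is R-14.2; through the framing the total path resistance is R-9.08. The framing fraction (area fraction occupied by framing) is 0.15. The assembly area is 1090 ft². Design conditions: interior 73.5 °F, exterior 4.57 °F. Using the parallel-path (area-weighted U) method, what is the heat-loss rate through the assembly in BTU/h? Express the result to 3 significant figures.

5740 BTU/h

U_eff = 0.85/14.2 + 0.15/9.08 = 0.05986 + 0.01652 = 0.07638
R_eff = 1/U_eff = 13.09 ft²·°F·h/BTU
Q = 1090 × (73.5 − 4.57) / 13.09 = 5739 BTU/h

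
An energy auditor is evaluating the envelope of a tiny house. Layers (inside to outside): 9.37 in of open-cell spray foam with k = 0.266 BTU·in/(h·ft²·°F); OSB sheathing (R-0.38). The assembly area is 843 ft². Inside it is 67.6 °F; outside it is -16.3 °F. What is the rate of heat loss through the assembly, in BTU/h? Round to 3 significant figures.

9.37/0.266 = 35.23
R_total = 35.23 + 0.38 = 35.61 ft²·°F·h/BTU
Q = A·ΔT/R = 843 × (67.6 − (-16.3)) / 35.61 = 1986 BTU/h

1990 BTU/h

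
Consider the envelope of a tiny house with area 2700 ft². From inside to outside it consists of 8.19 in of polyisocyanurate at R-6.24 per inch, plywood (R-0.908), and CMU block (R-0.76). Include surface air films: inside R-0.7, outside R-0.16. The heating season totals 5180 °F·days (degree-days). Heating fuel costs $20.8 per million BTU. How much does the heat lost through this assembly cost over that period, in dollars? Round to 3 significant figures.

130 dollars

8.19 × 6.24 = 51.11
R_total = 0.7 + 51.11 + 0.908 + 0.76 + 0.16 = 53.63 ft²·°F·h/BTU
E = A × HDD × 24 / R = 2700 × 5180 × 24 / 53.63 = 6258000 BTU
Cost = 6258000/10⁶ × 20.8 = $130.2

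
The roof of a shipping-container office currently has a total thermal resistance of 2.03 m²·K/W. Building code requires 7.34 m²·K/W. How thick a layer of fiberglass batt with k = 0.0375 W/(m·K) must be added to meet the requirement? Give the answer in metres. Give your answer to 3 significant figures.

0.199 m

ΔR = 7.34 − 2.03 = 5.31 m²·K/W
L = ΔR × k = 5.31 × 0.0375 = 0.1991 m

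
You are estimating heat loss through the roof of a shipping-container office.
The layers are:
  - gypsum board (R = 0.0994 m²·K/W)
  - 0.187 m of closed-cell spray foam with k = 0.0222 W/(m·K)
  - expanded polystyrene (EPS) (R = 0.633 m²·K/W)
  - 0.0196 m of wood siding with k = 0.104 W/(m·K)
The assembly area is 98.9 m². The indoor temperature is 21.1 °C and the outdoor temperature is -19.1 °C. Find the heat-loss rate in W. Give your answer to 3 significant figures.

425 W

0.187/0.0222 = 8.423
0.0196/0.104 = 0.1885
R_total = 0.0994 + 8.423 + 0.633 + 0.1885 = 9.344 m²·K/W
Q = A·ΔT/R = 98.9 × (21.1 − (-19.1)) / 9.344 = 425.5 W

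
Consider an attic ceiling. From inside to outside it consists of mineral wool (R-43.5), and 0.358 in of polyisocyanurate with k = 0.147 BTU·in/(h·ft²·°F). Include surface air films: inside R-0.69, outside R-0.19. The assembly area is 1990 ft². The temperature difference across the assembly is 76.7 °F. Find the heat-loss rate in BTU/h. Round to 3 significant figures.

3260 BTU/h

0.358/0.147 = 2.435
R_total = 0.69 + 43.5 + 2.435 + 0.19 = 46.82 ft²·°F·h/BTU
Q = A·ΔT/R = 1990 × 76.7 / 46.82 = 3260 BTU/h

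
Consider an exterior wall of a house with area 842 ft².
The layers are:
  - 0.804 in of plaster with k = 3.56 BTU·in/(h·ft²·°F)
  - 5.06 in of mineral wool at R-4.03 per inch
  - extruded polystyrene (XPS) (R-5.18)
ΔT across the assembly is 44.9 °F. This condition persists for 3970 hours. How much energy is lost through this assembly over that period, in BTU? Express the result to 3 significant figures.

0.804/3.56 = 0.2258
5.06 × 4.03 = 20.39
R_total = 0.2258 + 20.39 + 5.18 = 25.8 ft²·°F·h/BTU
Q = 842 × 44.9 / 25.8 = 1465 BTU/h
E = 1465 × 3970 = 5818000 BTU

5820000 BTU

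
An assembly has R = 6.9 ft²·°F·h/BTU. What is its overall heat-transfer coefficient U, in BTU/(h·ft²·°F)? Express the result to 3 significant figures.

0.145 BTU/(h·ft²·°F)

U = 1/R = 1/6.9 = 0.1449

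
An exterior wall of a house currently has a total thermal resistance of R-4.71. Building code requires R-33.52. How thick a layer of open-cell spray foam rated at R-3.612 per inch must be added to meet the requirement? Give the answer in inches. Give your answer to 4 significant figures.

ΔR = 33.52 − 4.71 = 28.81 ft²·°F·h/BTU
L = ΔR / (R/in) = 28.81/3.612 = 7.9762 in

7.976 in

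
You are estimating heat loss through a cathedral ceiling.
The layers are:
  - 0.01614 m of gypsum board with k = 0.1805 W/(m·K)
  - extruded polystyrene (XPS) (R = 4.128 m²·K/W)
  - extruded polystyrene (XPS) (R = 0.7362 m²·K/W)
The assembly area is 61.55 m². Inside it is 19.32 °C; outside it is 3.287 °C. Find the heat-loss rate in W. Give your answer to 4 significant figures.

0.01614/0.1805 = 0.089418
R_total = 0.089418 + 4.128 + 0.7362 = 4.9536 m²·K/W
Q = A·ΔT/R = 61.55 × (19.32 − 3.287) / 4.9536 = 199.21 W

199.2 W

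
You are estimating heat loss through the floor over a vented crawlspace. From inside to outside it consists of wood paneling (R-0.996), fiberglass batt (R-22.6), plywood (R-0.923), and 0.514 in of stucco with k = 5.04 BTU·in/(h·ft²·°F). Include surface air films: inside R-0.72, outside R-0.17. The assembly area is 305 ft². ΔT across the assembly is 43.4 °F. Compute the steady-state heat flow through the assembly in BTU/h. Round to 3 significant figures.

519 BTU/h

0.514/5.04 = 0.102
R_total = 0.72 + 0.996 + 22.6 + 0.923 + 0.102 + 0.17 = 25.51 ft²·°F·h/BTU
Q = A·ΔT/R = 305 × 43.4 / 25.51 = 518.9 BTU/h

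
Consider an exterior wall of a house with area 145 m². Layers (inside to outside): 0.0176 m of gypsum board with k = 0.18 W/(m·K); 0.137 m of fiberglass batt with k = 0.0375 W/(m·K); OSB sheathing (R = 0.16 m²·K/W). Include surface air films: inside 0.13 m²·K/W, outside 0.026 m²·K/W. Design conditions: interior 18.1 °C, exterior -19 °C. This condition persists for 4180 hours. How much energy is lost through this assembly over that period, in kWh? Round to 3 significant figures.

0.0176/0.18 = 0.09778
0.137/0.0375 = 3.653
R_total = 0.13 + 0.09778 + 3.653 + 0.16 + 0.026 = 4.067 m²·K/W
Q = 145 × (18.1 − (-19)) / 4.067 = 1323 W
E = 1323 W × 4180 h / 1000 = 5529 kWh

5530 kWh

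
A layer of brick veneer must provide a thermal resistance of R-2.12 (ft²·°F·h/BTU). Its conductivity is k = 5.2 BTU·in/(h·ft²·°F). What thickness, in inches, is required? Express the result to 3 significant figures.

L = R × k = 2.12 × 5.2 = 11.02 in

11.0 in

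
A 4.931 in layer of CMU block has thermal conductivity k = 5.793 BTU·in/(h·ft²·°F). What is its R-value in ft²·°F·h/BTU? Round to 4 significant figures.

R = L/k = 4.931/5.793 = 0.8512 ft²·°F·h/BTU

0.8512 ft²·°F·h/BTU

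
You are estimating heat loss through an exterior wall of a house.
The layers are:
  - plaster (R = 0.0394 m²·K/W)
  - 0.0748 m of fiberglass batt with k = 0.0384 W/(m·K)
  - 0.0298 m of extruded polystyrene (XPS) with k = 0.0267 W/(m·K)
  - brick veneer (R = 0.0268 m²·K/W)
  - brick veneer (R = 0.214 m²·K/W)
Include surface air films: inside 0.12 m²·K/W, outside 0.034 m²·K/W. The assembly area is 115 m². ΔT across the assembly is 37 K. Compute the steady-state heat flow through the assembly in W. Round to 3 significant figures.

0.0748/0.0384 = 1.948
0.0298/0.0267 = 1.116
R_total = 0.12 + 0.0394 + 1.948 + 1.116 + 0.0268 + 0.214 + 0.034 = 3.498 m²·K/W
Q = A·ΔT/R = 115 × 37 / 3.498 = 1216 W

1220 W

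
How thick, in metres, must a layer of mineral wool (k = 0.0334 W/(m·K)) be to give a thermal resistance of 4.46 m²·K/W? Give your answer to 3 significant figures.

0.149 m

L = R·k = 4.46 × 0.0334 = 0.149 m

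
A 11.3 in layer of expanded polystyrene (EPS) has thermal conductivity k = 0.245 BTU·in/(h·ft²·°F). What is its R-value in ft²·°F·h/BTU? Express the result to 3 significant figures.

46.1 ft²·°F·h/BTU

R = L/k = 11.3/0.245 = 46.12 ft²·°F·h/BTU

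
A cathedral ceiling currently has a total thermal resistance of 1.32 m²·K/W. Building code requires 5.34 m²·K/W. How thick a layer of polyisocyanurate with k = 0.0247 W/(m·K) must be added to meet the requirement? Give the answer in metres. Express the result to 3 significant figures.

ΔR = 5.34 − 1.32 = 4.02 m²·K/W
L = ΔR × k = 4.02 × 0.0247 = 0.09929 m

0.0993 m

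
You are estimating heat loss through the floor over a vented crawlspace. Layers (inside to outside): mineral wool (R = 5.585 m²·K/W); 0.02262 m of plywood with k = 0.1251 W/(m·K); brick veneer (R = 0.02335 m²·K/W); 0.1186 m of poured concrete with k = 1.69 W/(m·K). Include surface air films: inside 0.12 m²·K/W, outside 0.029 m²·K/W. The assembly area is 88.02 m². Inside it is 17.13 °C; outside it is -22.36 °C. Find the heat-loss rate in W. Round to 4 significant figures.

578.5 W

0.02262/0.1251 = 0.18082
0.1186/1.69 = 0.070178
R_total = 0.12 + 5.585 + 0.18082 + 0.02335 + 0.070178 + 0.029 = 6.0083 m²·K/W
Q = A·ΔT/R = 88.02 × (17.13 − (-22.36)) / 6.0083 = 578.51 W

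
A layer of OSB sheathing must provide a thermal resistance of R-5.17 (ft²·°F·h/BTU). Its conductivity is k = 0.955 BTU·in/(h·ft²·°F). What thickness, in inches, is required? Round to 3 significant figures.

L = R × k = 5.17 × 0.955 = 4.937 in

4.94 in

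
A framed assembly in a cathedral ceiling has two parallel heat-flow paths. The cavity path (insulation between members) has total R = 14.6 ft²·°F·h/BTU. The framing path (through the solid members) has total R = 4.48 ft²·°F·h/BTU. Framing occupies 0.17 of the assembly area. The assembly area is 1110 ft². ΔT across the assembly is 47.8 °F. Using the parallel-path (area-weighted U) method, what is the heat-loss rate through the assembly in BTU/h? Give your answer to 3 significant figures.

5030 BTU/h

U_eff = 0.83/14.6 + 0.17/4.48 = 0.05685 + 0.03795 = 0.0948
R_eff = 1/U_eff = 10.55 ft²·°F·h/BTU
Q = 1110 × 47.8 / 10.55 = 5030 BTU/h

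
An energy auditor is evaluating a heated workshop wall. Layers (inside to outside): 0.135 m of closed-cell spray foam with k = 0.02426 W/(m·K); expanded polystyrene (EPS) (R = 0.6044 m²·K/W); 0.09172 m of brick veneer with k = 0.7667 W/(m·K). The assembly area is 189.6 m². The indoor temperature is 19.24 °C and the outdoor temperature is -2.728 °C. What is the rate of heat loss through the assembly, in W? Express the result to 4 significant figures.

662.3 W

0.135/0.02426 = 5.5647
0.09172/0.7667 = 0.11963
R_total = 5.5647 + 0.6044 + 0.11963 = 6.2887 m²·K/W
Q = A·ΔT/R = 189.6 × (19.24 − (-2.728)) / 6.2887 = 662.32 W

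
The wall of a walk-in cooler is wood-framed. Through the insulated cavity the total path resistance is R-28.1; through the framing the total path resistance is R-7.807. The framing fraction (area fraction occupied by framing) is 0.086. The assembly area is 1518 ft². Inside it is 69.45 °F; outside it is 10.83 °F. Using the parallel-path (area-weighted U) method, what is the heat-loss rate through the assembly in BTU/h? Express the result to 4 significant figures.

U_eff = 0.914/28.1 + 0.086/7.807 = 0.032527 + 0.011016 = 0.043542
R_eff = 1/U_eff = 22.966 ft²·°F·h/BTU
Q = 1518 × (69.45 − 10.83) / 22.966 = 3874.6 BTU/h

3875 BTU/h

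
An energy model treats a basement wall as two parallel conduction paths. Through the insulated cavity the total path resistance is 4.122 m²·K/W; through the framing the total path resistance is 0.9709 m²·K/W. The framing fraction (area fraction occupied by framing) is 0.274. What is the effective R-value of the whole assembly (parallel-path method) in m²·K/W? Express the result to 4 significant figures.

2.182 m²·K/W

U_eff = 0.726/4.122 + 0.274/0.9709 = 0.17613 + 0.28221 = 0.45834
R_eff = 1/U_eff = 2.1818 m²·K/W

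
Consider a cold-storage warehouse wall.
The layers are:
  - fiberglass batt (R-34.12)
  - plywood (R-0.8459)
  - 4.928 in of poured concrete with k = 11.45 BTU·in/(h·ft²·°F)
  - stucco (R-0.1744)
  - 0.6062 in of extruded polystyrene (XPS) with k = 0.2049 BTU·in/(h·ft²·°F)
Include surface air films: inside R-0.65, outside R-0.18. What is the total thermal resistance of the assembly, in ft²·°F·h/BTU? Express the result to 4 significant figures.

39.36 ft²·°F·h/BTU

4.928/11.45 = 0.43039
0.6062/0.2049 = 2.9585
R_total = 0.65 + 34.12 + 0.8459 + 0.43039 + 0.1744 + 2.9585 + 0.18 = 39.359 ft²·°F·h/BTU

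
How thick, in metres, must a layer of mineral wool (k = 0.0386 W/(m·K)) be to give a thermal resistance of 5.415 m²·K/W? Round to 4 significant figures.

L = R·k = 5.415 × 0.0386 = 0.20902 m

0.2090 m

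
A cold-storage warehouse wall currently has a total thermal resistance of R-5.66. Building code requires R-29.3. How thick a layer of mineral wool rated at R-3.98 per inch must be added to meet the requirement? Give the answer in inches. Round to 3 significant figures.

5.94 in

ΔR = 29.3 − 5.66 = 23.64 ft²·°F·h/BTU
L = ΔR / (R/in) = 23.64/3.98 = 5.94 in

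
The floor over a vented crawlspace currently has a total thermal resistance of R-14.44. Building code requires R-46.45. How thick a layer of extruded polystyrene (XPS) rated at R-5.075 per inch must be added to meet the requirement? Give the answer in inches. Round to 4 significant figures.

6.307 in

ΔR = 46.45 − 14.44 = 32.01 ft²·°F·h/BTU
L = ΔR / (R/in) = 32.01/5.075 = 6.3074 in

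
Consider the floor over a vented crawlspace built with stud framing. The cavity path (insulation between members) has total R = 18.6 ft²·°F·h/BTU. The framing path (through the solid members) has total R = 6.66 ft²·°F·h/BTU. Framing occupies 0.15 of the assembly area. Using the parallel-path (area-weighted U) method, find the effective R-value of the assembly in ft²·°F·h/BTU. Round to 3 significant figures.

U_eff = 0.85/18.6 + 0.15/6.66 = 0.0457 + 0.02252 = 0.06822
R_eff = 1/U_eff = 14.66 ft²·°F·h/BTU

14.7 ft²·°F·h/BTU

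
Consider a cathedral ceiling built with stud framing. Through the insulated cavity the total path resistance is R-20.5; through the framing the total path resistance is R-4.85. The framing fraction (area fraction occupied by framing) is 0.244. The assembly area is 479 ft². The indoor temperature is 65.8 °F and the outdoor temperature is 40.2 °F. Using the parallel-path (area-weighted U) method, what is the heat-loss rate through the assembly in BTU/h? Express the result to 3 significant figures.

U_eff = 0.756/20.5 + 0.244/4.85 = 0.03688 + 0.05031 = 0.08719
R_eff = 1/U_eff = 11.47 ft²·°F·h/BTU
Q = 479 × (65.8 − 40.2) / 11.47 = 1069 BTU/h

1070 BTU/h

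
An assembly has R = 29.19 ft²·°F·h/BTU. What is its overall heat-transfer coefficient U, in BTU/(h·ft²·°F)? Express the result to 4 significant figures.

0.03426 BTU/(h·ft²·°F)

U = 1/R = 1/29.19 = 0.034258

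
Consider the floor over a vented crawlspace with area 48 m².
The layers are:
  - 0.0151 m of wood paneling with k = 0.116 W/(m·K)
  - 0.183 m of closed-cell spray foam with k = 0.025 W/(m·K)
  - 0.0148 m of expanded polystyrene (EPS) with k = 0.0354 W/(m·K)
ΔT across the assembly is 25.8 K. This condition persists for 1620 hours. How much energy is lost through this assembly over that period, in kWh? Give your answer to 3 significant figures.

255 kWh

0.0151/0.116 = 0.1302
0.183/0.025 = 7.32
0.0148/0.0354 = 0.4181
R_total = 0.1302 + 7.32 + 0.4181 = 7.868 m²·K/W
Q = 48 × 25.8 / 7.868 = 157.4 W
E = 157.4 W × 1620 h / 1000 = 255 kWh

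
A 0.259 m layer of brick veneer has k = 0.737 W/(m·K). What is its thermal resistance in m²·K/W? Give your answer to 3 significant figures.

R = L/k = 0.259/0.737 = 0.3514 m²·K/W

0.351 m²·K/W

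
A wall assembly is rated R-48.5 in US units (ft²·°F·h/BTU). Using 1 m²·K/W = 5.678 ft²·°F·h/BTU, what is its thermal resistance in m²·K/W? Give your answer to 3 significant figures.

R_SI = 48.5/5.678 = 8.542

8.54 m²·K/W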